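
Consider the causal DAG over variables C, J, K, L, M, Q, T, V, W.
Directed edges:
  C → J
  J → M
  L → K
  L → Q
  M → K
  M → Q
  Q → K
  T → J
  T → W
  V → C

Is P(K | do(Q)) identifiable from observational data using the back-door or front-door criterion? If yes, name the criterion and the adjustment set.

desc(Q)\{Q}={K}; candidates ⊆ {C,J,L,M,T,V,W}.
size 0: {}; under {} Q still reaches {C,J,K,L,M,T,V,W} ∋ K.
size 1: {C}, {J}, {L} …(+4); under {C} Q still reaches {J,K,L,M,T,W} ∋ K.
{L,M}: Q⊥K given {L,M} in G with Q→· removed — back-door holds.
P(K|do(Q)) = Σ_{L,M} P(K|Q,L,M)·P(L,M).

P(K|do(Q)): backdoor, adjust for {L, M}.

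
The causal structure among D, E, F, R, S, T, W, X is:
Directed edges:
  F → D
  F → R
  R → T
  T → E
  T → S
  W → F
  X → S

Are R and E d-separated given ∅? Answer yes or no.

Bayes-Ball from R | ∅ reaches {D,E,F,S,T,W}.
E ∈ reach(R|∅) ⇒ R ⊥̸ E | ∅.

No — R and E are d-connected given ∅.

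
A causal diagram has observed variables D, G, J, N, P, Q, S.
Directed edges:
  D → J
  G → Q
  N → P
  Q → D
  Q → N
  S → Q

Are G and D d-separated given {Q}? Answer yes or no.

Bayes-Ball from G | {Q} reaches {S}.
D ∉ reach(G|{Q}) ⇒ G ⊥ D | {Q}.

Yes — G ⊥ D | {Q}.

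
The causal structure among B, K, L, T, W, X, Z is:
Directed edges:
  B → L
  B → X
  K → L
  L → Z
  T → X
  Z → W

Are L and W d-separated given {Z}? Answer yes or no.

Yes — L ⊥ W | {Z}.

Bayes-Ball from L | {Z} reaches {B,K,X}.
W ∉ reach(L|{Z}) ⇒ L ⊥ W | {Z}.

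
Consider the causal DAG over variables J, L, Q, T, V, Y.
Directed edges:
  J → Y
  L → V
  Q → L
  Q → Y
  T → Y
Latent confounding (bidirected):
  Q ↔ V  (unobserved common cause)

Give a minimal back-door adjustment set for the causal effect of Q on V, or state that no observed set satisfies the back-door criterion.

desc(Q)\{Q}={L,V,Y}; candidates ⊆ {J,T}.
Q↔V: latent back-door arc(s) into Q.
size 0: {}; under {} Q still reaches {V} ∋ V.
size 1: {J}, {T}; under {J} Q still reaches {V} ∋ V.
size 2: {J,T}; under {J,T} Q still reaches {V} ∋ V.
Q↔V cannot be blocked by any observed set — no back-door set.

Q→V: no observed back-door set.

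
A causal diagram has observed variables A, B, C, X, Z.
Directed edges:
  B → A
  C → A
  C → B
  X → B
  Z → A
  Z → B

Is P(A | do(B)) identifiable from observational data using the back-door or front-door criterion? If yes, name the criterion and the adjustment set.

P(A|do(B)): backdoor, adjust for {C, Z}.

desc(B)\{B}={A}; candidates ⊆ {C,X,Z}.
size 0: {}; under {} B still reaches {A,C,X,Z} ∋ A.
size 1: {C}, {X}, {Z}; under {C} B still reaches {A,X,Z} ∋ A.
{C,Z}: B⊥A given {C,Z} in G with B→· removed — back-door holds.
P(A|do(B)) = Σ_{C,Z} P(A|B,C,Z)·P(C,Z).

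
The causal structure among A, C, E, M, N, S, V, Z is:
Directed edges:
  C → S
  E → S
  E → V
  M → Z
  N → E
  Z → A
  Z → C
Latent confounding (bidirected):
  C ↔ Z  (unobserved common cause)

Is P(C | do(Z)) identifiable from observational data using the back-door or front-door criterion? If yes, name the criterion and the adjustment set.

P(C|do(Z)): not identifiable (no BD/FD set).

desc(Z)\{Z}={A,C,S}; candidates ⊆ {E,M,N,V}.
Z↔C: latent back-door arc(s) into Z.
size 0: {}; under {} Z still reaches {C,M,S} ∋ C.
size 1: {E}, {M}, {N} …(+1); under {E} Z still reaches {C,M,S} ∋ C.
size 2: {E,M}, {E,N}, {E,V} …(+3); under {E,M} Z still reaches {C,S} ∋ C.
Z↔C cannot be blocked by any observed set — no back-door set.
No mediator lies on a directed Z→…→C path.
Neither criterion identifies P(C|do(Z)) in this graph.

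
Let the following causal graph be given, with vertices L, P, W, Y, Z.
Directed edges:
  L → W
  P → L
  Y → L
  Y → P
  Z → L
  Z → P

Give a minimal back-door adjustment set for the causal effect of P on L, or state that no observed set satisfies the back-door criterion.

desc(P)\{P}={L,W}; candidates ⊆ {Y,Z}.
size 0: {}; under {} P still reaches {L,W,Y,Z} ∋ L.
size 1: {Y}, {Z}; under {Y} P still reaches {L,W,Z} ∋ L.
{Y,Z}: P⊥L given {Y,Z} in G with P→· removed — back-door holds.

P→L: minimal back-door set {Y, Z}.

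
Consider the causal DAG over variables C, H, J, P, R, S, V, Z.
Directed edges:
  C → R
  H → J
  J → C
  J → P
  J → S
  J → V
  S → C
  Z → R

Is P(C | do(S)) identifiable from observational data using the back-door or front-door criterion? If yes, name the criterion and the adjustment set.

desc(S)\{S}={C,R}; candidates ⊆ {H,J,P,V,Z}.
size 0: {}; under {} S still reaches {C,H,J,P,R,V} ∋ C.
{J}: S⊥C given {J} in G with S→· removed — back-door holds.
P(C|do(S)) = Σ_{J} P(C|S,J)·P(J).

P(C|do(S)): backdoor, adjust for {J}.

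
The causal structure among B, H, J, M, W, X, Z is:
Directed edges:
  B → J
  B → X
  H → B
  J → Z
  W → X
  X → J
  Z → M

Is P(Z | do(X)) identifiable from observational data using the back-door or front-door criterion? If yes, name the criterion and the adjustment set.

desc(X)\{X}={J,M,Z}; candidates ⊆ {B,H,W}.
size 0: {}; under {} X still reaches {B,H,J,M,W,Z} ∋ Z.
{B}: X⊥Z given {B} in G with X→· removed — back-door holds.
P(Z|do(X)) = Σ_{B} P(Z|X,B)·P(B).

P(Z|do(X)): backdoor, adjust for {B}.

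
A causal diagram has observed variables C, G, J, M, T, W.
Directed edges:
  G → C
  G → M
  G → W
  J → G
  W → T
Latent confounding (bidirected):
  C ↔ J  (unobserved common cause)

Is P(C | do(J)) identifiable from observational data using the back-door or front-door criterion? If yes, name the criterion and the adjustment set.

P(C|do(J)): frontdoor, adjust for {G}.

desc(J)\{J}={C,G,M,T,W}; candidates ⊆ {—}.
J↔C: latent back-door arc(s) into J.
size 0: {}; under {} J still reaches {C} ∋ C.
J↔C cannot be blocked by any observed set — no back-door set.
{G}: (i) intercepts every directed J→C path; (ii) no back-door J→{G}; (iii) {J} blocks every back-door {G}→C. Front-door holds.
P(C|do(J)) = Σ_{G} P(G|J) Σ_{J'} P(C|G,J')P(J').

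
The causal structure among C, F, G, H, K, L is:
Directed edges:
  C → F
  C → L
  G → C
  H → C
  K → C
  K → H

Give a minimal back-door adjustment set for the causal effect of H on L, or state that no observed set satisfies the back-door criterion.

H→L: minimal back-door set {K}.

desc(H)\{H}={C,F,L}; candidates ⊆ {G,K}.
size 0: {}; under {} H still reaches {C,F,K,L} ∋ L.
{K}: H⊥L given {K} in G with H→· removed — back-door holds.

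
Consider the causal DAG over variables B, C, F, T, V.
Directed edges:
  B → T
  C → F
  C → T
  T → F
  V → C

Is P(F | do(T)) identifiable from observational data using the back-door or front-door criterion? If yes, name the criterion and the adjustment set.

desc(T)\{T}={F}; candidates ⊆ {B,C,V}.
size 0: {}; under {} T still reaches {B,C,F,V} ∋ F.
{C}: T⊥F given {C} in G with T→· removed — back-door holds.
P(F|do(T)) = Σ_{C} P(F|T,C)·P(C).

P(F|do(T)): backdoor, adjust for {C}.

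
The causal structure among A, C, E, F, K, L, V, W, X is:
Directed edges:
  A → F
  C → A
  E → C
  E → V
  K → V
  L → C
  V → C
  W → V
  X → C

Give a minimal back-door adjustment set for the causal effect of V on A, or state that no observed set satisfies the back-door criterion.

V→A: minimal back-door set {E}.

desc(V)\{V}={A,C,F}; candidates ⊆ {E,K,L,W,X}.
size 0: {}; under {} V still reaches {A,C,E,F,K,W} ∋ A.
{E}: V⊥A given {E} in G with V→· removed — back-door holds.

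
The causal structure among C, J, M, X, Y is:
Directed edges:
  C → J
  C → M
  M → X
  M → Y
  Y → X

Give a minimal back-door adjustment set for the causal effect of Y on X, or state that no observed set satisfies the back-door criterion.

desc(Y)\{Y}={X}; candidates ⊆ {C,J,M}.
size 0: {}; under {} Y still reaches {C,J,M,X} ∋ X.
{M}: Y⊥X given {M} in G with Y→· removed — back-door holds.

Y→X: minimal back-door set {M}.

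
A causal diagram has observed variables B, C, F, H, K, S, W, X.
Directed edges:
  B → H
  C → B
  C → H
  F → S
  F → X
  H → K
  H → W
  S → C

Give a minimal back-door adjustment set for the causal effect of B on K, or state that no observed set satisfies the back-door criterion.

desc(B)\{B}={H,K,W}; candidates ⊆ {C,F,S,X}.
size 0: {}; under {} B still reaches {C,F,H,K,S,W,X} ∋ K.
{C}: B⊥K given {C} in G with B→· removed — back-door holds.

B→K: minimal back-door set {C}.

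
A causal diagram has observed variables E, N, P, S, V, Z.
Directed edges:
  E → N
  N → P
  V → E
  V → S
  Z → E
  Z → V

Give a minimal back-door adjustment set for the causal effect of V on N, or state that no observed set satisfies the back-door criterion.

V→N: minimal back-door set {Z}.

desc(V)\{V}={E,N,P,S}; candidates ⊆ {Z}.
size 0: {}; under {} V still reaches {E,N,P,Z} ∋ N.
{Z}: V⊥N given {Z} in G with V→· removed — back-door holds.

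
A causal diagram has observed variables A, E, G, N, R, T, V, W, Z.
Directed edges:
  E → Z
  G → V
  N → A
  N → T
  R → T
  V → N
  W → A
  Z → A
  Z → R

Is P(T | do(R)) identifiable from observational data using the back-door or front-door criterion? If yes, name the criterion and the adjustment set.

desc(R)\{R}={T}; candidates ⊆ {A,E,G,N,V,W,Z}.
∅: R⊥T given ∅ in G with R→· removed — back-door holds.
P(T|do(R)) = P(T|R) — no adjustment needed.

P(T|do(R)): backdoor, adjust for ∅.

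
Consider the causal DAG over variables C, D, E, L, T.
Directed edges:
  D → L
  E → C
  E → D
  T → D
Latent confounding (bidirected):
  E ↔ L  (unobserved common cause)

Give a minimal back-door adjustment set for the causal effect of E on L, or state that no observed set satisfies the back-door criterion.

E→L: no observed back-door set.

desc(E)\{E}={C,D,L}; candidates ⊆ {T}.
E↔L: latent back-door arc(s) into E.
size 0: {}; under {} E still reaches {L} ∋ L.
size 1: {T}; under {T} E still reaches {L} ∋ L.
E↔L cannot be blocked by any observed set — no back-door set.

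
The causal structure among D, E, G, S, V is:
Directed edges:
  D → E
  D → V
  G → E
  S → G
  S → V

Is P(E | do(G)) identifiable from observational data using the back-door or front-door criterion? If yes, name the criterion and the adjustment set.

P(E|do(G)): backdoor, adjust for ∅.

desc(G)\{G}={E}; candidates ⊆ {D,S,V}.
∅: G⊥E given ∅ in G with G→· removed — back-door holds.
P(E|do(G)) = P(E|G) — no adjustment needed.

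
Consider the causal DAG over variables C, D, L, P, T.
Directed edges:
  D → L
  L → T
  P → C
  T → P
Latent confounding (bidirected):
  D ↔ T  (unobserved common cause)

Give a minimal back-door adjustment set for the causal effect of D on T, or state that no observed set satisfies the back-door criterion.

desc(D)\{D}={C,L,P,T}; candidates ⊆ {—}.
D↔T: latent back-door arc(s) into D.
size 0: {}; under {} D still reaches {C,P,T} ∋ T.
D↔T cannot be blocked by any observed set — no back-door set.

D→T: no observed back-door set.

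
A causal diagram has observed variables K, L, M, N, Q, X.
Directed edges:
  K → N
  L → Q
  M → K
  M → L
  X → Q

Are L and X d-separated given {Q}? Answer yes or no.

Bayes-Ball from L | {Q} reaches {K,M,N,X}.
X ∈ reach(L|{Q}) ⇒ L ⊥̸ X | {Q}.

No — L and X are d-connected given {Q}.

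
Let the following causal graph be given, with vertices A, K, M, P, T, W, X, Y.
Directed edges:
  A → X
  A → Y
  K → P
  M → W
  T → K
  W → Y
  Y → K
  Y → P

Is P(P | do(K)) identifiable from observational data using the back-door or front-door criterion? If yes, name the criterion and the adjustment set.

P(P|do(K)): backdoor, adjust for {Y}.

desc(K)\{K}={P}; candidates ⊆ {A,M,T,W,X,Y}.
size 0: {}; under {} K still reaches {A,M,P,T,W,X,Y} ∋ P.
{Y}: K⊥P given {Y} in G with K→· removed — back-door holds.
P(P|do(K)) = Σ_{Y} P(P|K,Y)·P(Y).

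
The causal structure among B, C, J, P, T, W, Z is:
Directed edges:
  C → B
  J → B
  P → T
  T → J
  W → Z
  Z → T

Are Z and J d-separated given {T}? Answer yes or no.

Yes — Z ⊥ J | {T}.

Bayes-Ball from Z | {T} reaches {P,W}.
J ∉ reach(Z|{T}) ⇒ Z ⊥ J | {T}.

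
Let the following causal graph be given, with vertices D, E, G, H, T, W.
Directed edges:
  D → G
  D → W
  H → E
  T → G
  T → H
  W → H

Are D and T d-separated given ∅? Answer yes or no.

Yes — D ⊥ T | ∅.

Bayes-Ball from D | ∅ reaches {E,G,H,W}.
T ∉ reach(D|∅) ⇒ D ⊥ T | ∅.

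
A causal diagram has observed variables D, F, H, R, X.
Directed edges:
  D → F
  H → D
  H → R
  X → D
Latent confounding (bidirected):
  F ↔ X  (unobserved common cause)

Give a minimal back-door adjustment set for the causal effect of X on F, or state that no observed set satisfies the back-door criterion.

desc(X)\{X}={D,F}; candidates ⊆ {H,R}.
X↔F: latent back-door arc(s) into X.
size 0: {}; under {} X still reaches {F} ∋ F.
size 1: {H}, {R}; under {H} X still reaches {F} ∋ F.
size 2: {H,R}; under {H,R} X still reaches {F} ∋ F.
X↔F cannot be blocked by any observed set — no back-door set.

X→F: no observed back-door set.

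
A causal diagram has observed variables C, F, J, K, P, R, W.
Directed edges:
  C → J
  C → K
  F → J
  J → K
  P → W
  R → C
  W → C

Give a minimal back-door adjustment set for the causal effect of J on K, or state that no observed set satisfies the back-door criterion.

desc(J)\{J}={K}; candidates ⊆ {C,F,P,R,W}.
size 0: {}; under {} J still reaches {C,F,K,P,R,W} ∋ K.
{C}: J⊥K given {C} in G with J→· removed — back-door holds.

J→K: minimal back-door set {C}.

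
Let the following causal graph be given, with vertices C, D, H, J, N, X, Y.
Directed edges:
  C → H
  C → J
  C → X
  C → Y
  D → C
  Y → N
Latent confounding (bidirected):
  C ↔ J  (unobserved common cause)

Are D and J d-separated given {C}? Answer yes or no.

No — D and J are d-connected given {C}.

Bayes-Ball from D | {C} reaches {J}.
J ∈ reach(D|{C}) ⇒ D ⊥̸ J | {C}.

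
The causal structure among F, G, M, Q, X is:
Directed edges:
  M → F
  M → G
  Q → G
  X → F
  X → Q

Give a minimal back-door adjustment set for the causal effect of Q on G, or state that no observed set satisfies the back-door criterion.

desc(Q)\{Q}={G}; candidates ⊆ {F,M,X}.
∅: Q⊥G given ∅ in G with Q→· removed — back-door holds.

Q→G: minimal back-door set ∅.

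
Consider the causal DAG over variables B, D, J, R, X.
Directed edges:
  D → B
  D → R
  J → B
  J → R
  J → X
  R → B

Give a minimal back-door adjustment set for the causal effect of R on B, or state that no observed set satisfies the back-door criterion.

R→B: minimal back-door set {D, J}.

desc(R)\{R}={B}; candidates ⊆ {D,J,X}.
size 0: {}; under {} R still reaches {B,D,J,X} ∋ B.
size 1: {D}, {J}, {X}; under {D} R still reaches {B,J,X} ∋ B.
{D,J}: R⊥B given {D,J} in G with R→· removed — back-door holds.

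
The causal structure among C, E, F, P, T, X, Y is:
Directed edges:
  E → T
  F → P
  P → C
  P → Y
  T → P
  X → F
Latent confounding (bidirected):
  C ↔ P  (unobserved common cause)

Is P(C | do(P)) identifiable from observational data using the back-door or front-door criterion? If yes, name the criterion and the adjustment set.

P(C|do(P)): not identifiable (no BD/FD set).

desc(P)\{P}={C,Y}; candidates ⊆ {E,F,T,X}.
P↔C: latent back-door arc(s) into P.
size 0: {}; under {} P still reaches {C,E,F,T,X} ∋ C.
size 1: {E}, {F}, {T} …(+1); under {E} P still reaches {C,F,T,X} ∋ C.
size 2: {E,F}, {E,T}, {E,X} …(+3); under {E,F} P still reaches {C,T} ∋ C.
P↔C cannot be blocked by any observed set — no back-door set.
No mediator lies on a directed P→…→C path.
Neither criterion identifies P(C|do(P)) in this graph.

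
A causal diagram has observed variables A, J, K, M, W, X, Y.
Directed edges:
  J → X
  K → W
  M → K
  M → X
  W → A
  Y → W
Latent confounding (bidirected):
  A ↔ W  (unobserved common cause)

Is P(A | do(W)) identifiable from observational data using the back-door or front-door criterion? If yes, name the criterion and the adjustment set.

desc(W)\{W}={A}; candidates ⊆ {J,K,M,X,Y}.
W↔A: latent back-door arc(s) into W.
size 0: {}; under {} W still reaches {A,K,M,X,Y} ∋ A.
size 1: {J}, {K}, {M} …(+2); under {J} W still reaches {A,K,M,X,Y} ∋ A.
size 2: {J,K}, {J,M}, {J,X} …(+7); under {J,K} W still reaches {A,Y} ∋ A.
W↔A cannot be blocked by any observed set — no back-door set.
No mediator lies on a directed W→…→A path.
Neither criterion identifies P(A|do(W)) in this graph.

P(A|do(W)): not identifiable (no BD/FD set).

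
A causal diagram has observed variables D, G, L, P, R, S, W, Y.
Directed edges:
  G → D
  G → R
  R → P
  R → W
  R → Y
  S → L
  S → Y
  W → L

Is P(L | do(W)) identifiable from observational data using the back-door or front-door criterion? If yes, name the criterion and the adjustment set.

desc(W)\{W}={L}; candidates ⊆ {D,G,P,R,S,Y}.
∅: W⊥L given ∅ in G with W→· removed — back-door holds.
P(L|do(W)) = P(L|W) — no adjustment needed.

P(L|do(W)): backdoor, adjust for ∅.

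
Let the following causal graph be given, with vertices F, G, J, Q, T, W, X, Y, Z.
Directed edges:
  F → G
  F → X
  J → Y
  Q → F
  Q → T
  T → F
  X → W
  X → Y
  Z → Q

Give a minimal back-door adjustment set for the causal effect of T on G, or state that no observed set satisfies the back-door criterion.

desc(T)\{T}={F,G,W,X,Y}; candidates ⊆ {J,Q,Z}.
size 0: {}; under {} T still reaches {F,G,Q,W,X,Y,Z} ∋ G.
{Q}: T⊥G given {Q} in G with T→· removed — back-door holds.

T→G: minimal back-door set {Q}.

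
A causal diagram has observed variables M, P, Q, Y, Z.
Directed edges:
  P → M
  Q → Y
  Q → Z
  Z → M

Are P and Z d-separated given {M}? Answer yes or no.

No — P and Z are d-connected given {M}.

Bayes-Ball from P | {M} reaches {Q,Y,Z}.
Z ∈ reach(P|{M}) ⇒ P ⊥̸ Z | {M}.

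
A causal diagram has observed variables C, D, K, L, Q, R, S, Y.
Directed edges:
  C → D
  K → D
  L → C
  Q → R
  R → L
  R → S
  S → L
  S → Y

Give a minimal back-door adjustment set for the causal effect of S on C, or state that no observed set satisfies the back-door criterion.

S→C: minimal back-door set {R}.

desc(S)\{S}={C,D,L,Y}; candidates ⊆ {K,Q,R}.
size 0: {}; under {} S still reaches {C,D,L,Q,R} ∋ C.
{R}: S⊥C given {R} in G with S→· removed — back-door holds.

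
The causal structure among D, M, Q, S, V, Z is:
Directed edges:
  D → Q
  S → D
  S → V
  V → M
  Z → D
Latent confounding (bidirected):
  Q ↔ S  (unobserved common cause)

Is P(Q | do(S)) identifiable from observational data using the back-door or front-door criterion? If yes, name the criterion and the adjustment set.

P(Q|do(S)): frontdoor, adjust for {D}.

desc(S)\{S}={D,M,Q,V}; candidates ⊆ {Z}.
S↔Q: latent back-door arc(s) into S.
size 0: {}; under {} S still reaches {Q} ∋ Q.
size 1: {Z}; under {Z} S still reaches {Q} ∋ Q.
S↔Q cannot be blocked by any observed set — no back-door set.
{D}: (i) intercepts every directed S→Q path; (ii) no back-door S→{D}; (iii) {S} blocks every back-door {D}→Q. Front-door holds.
P(Q|do(S)) = Σ_{D} P(D|S) Σ_{S'} P(Q|D,S')P(S').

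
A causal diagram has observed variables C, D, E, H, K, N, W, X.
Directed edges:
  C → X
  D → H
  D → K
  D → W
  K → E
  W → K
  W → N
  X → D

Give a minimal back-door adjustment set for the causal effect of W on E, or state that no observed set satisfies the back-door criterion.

W→E: minimal back-door set {D}.

desc(W)\{W}={E,K,N}; candidates ⊆ {C,D,H,X}.
size 0: {}; under {} W still reaches {C,D,E,H,K,X} ∋ E.
{D}: W⊥E given {D} in G with W→· removed — back-door holds.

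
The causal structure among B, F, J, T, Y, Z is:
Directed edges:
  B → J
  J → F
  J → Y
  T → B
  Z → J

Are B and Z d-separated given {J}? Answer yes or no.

Bayes-Ball from B | {J} reaches {T,Z}.
Z ∈ reach(B|{J}) ⇒ B ⊥̸ Z | {J}.

No — B and Z are d-connected given {J}.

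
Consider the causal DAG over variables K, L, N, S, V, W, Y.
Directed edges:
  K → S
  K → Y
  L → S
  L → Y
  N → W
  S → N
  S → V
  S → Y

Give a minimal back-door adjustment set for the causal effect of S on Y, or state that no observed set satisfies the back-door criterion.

S→Y: minimal back-door set {K, L}.

desc(S)\{S}={N,V,W,Y}; candidates ⊆ {K,L}.
size 0: {}; under {} S still reaches {K,L,Y} ∋ Y.
size 1: {K}, {L}; under {K} S still reaches {L,Y} ∋ Y.
{K,L}: S⊥Y given {K,L} in G with S→· removed — back-door holds.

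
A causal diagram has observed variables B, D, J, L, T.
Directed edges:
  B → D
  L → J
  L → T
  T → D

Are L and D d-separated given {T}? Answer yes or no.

Yes — L ⊥ D | {T}.

Bayes-Ball from L | {T} reaches {J}.
D ∉ reach(L|{T}) ⇒ L ⊥ D | {T}.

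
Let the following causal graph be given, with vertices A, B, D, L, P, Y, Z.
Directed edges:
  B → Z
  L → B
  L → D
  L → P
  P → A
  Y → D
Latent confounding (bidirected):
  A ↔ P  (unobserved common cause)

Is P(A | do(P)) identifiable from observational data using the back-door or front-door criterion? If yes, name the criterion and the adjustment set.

P(A|do(P)): not identifiable (no BD/FD set).

desc(P)\{P}={A}; candidates ⊆ {B,D,L,Y,Z}.
P↔A: latent back-door arc(s) into P.
size 0: {}; under {} P still reaches {A,B,D,L,Z} ∋ A.
size 1: {B}, {D}, {L} …(+2); under {B} P still reaches {A,D,L} ∋ A.
size 2: {B,D}, {B,L}, {B,Y} …(+7); under {B,D} P still reaches {A,L,Y} ∋ A.
P↔A cannot be blocked by any observed set — no back-door set.
No mediator lies on a directed P→…→A path.
Neither criterion identifies P(A|do(P)) in this graph.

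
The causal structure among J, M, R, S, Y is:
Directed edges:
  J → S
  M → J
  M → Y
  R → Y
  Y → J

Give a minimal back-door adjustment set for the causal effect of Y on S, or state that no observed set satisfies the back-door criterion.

Y→S: minimal back-door set {M}.

desc(Y)\{Y}={J,S}; candidates ⊆ {M,R}.
size 0: {}; under {} Y still reaches {J,M,R,S} ∋ S.
{M}: Y⊥S given {M} in G with Y→· removed — back-door holds.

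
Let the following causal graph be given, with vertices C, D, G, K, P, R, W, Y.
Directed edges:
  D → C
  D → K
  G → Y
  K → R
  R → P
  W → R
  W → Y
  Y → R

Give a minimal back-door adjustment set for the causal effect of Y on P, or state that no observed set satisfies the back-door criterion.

desc(Y)\{Y}={P,R}; candidates ⊆ {C,D,G,K,W}.
size 0: {}; under {} Y still reaches {G,P,R,W} ∋ P.
{W}: Y⊥P given {W} in G with Y→· removed — back-door holds.

Y→P: minimal back-door set {W}.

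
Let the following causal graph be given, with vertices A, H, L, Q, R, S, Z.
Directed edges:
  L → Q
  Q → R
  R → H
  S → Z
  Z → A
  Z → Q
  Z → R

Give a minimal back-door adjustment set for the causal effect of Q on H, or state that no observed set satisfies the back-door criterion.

desc(Q)\{Q}={H,R}; candidates ⊆ {A,L,S,Z}.
size 0: {}; under {} Q still reaches {A,H,L,R,S,Z} ∋ H.
{Z}: Q⊥H given {Z} in G with Q→· removed — back-door holds.

Q→H: minimal back-door set {Z}.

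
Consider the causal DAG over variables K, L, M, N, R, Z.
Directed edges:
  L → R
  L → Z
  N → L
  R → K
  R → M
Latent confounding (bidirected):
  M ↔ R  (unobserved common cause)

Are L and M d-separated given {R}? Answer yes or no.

Bayes-Ball from L | {R} reaches {M,N,Z}.
M ∈ reach(L|{R}) ⇒ L ⊥̸ M | {R}.

No — L and M are d-connected given {R}.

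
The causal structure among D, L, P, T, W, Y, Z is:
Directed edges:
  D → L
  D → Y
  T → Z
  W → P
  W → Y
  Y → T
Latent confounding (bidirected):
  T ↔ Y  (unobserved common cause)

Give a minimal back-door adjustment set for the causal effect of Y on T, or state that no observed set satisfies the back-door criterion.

Y→T: no observed back-door set.

desc(Y)\{Y}={T,Z}; candidates ⊆ {D,L,P,W}.
Y↔T: latent back-door arc(s) into Y.
size 0: {}; under {} Y still reaches {D,L,P,T,W,Z} ∋ T.
size 1: {D}, {L}, {P} …(+1); under {D} Y still reaches {P,T,W,Z} ∋ T.
size 2: {D,L}, {D,P}, {D,W} …(+3); under {D,L} Y still reaches {P,T,W,Z} ∋ T.
Y↔T cannot be blocked by any observed set — no back-door set.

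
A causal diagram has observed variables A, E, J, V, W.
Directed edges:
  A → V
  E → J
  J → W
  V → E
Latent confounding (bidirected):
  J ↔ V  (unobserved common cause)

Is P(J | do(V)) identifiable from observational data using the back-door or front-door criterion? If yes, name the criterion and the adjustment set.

P(J|do(V)): frontdoor, adjust for {E}.

desc(V)\{V}={E,J,W}; candidates ⊆ {A}.
V↔J: latent back-door arc(s) into V.
size 0: {}; under {} V still reaches {A,J,W} ∋ J.
size 1: {A}; under {A} V still reaches {J,W} ∋ J.
V↔J cannot be blocked by any observed set — no back-door set.
{E}: (i) intercepts every directed V→J path; (ii) no back-door V→{E}; (iii) {V} blocks every back-door {E}→J. Front-door holds.
P(J|do(V)) = Σ_{E} P(E|V) Σ_{V'} P(J|E,V')P(V').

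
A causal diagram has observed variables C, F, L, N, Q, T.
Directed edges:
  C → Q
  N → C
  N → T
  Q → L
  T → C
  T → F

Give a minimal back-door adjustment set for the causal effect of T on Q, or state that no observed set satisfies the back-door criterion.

desc(T)\{T}={C,F,L,Q}; candidates ⊆ {N}.
size 0: {}; under {} T still reaches {C,L,N,Q} ∋ Q.
{N}: T⊥Q given {N} in G with T→· removed — back-door holds.

T→Q: minimal back-door set {N}.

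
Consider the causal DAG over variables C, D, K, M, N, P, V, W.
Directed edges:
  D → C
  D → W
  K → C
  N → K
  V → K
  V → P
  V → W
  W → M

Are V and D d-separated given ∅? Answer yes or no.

Bayes-Ball from V | ∅ reaches {C,K,M,P,W}.
D ∉ reach(V|∅) ⇒ V ⊥ D | ∅.

Yes — V ⊥ D | ∅.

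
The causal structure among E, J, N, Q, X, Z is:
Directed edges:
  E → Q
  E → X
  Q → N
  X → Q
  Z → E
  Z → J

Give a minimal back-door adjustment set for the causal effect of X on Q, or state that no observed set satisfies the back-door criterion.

desc(X)\{X}={N,Q}; candidates ⊆ {E,J,Z}.
size 0: {}; under {} X still reaches {E,J,N,Q,Z} ∋ Q.
{E}: X⊥Q given {E} in G with X→· removed — back-door holds.

X→Q: minimal back-door set {E}.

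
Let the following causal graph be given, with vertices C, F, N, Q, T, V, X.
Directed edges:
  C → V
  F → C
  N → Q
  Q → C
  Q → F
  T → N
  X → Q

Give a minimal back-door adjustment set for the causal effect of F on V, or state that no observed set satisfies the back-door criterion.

F→V: minimal back-door set {Q}.

desc(F)\{F}={C,V}; candidates ⊆ {N,Q,T,X}.
size 0: {}; under {} F still reaches {C,N,Q,T,V,X} ∋ V.
{Q}: F⊥V given {Q} in G with F→· removed — back-door holds.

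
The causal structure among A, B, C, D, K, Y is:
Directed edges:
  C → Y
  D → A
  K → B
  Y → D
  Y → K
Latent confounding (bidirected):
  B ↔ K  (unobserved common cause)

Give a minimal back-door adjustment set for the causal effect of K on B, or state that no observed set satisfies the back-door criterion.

desc(K)\{K}={B}; candidates ⊆ {A,C,D,Y}.
K↔B: latent back-door arc(s) into K.
size 0: {}; under {} K still reaches {A,B,C,D,Y} ∋ B.
size 1: {A}, {C}, {D} …(+1); under {A} K still reaches {B,C,D,Y} ∋ B.
size 2: {A,C}, {A,D}, {A,Y} …(+3); under {A,C} K still reaches {B,D,Y} ∋ B.
K↔B cannot be blocked by any observed set — no back-door set.

K→B: no observed back-door set.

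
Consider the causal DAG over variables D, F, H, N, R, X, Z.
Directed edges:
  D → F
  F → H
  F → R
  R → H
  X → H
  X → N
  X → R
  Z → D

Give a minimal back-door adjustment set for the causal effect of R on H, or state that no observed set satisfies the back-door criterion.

desc(R)\{R}={H}; candidates ⊆ {D,F,N,X,Z}.
size 0: {}; under {} R still reaches {D,F,H,N,X,Z} ∋ H.
size 1: {D}, {F}, {N} …(+2); under {D} R still reaches {F,H,N,X} ∋ H.
{F,X}: R⊥H given {F,X} in G with R→· removed — back-door holds.

R→H: minimal back-door set {F, X}.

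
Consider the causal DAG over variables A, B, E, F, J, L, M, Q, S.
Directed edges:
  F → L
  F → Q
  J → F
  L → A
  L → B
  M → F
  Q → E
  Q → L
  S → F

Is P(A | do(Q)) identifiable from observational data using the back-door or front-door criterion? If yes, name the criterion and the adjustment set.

desc(Q)\{Q}={A,B,E,L}; candidates ⊆ {F,J,M,S}.
size 0: {}; under {} Q still reaches {A,B,F,J,L,M,S} ∋ A.
{F}: Q⊥A given {F} in G with Q→· removed — back-door holds.
P(A|do(Q)) = Σ_{F} P(A|Q,F)·P(F).

P(A|do(Q)): backdoor, adjust for {F}.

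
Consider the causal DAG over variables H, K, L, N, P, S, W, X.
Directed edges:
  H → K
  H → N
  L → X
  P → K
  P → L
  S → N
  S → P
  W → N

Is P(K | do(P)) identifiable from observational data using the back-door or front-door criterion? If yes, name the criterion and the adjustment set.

desc(P)\{P}={K,L,X}; candidates ⊆ {H,N,S,W}.
∅: P⊥K given ∅ in G with P→· removed — back-door holds.
P(K|do(P)) = P(K|P) — no adjustment needed.

P(K|do(P)): backdoor, adjust for ∅.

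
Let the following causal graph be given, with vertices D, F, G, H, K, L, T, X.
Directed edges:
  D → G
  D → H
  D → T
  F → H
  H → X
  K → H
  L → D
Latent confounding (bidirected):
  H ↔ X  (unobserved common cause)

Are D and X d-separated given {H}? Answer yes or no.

Bayes-Ball from D | {H} reaches {F,G,K,L,T,X}.
X ∈ reach(D|{H}) ⇒ D ⊥̸ X | {H}.

No — D and X are d-connected given {H}.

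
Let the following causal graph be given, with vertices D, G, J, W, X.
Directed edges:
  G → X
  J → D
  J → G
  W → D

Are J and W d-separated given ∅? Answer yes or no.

Yes — J ⊥ W | ∅.

Bayes-Ball from J | ∅ reaches {D,G,X}.
W ∉ reach(J|∅) ⇒ J ⊥ W | ∅.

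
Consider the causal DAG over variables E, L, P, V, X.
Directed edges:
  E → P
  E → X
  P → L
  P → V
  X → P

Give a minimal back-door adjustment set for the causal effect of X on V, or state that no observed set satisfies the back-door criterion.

X→V: minimal back-door set {E}.

desc(X)\{X}={L,P,V}; candidates ⊆ {E}.
size 0: {}; under {} X still reaches {E,L,P,V} ∋ V.
{E}: X⊥V given {E} in G with X→· removed — back-door holds.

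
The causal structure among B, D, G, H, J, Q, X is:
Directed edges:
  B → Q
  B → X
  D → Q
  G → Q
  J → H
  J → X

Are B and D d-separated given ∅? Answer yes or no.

Bayes-Ball from B | ∅ reaches {Q,X}.
D ∉ reach(B|∅) ⇒ B ⊥ D | ∅.

Yes — B ⊥ D | ∅.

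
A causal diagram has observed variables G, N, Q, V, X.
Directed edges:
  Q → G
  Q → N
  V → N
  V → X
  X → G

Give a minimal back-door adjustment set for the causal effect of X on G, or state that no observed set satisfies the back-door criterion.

X→G: minimal back-door set ∅.

desc(X)\{X}={G}; candidates ⊆ {N,Q,V}.
∅: X⊥G given ∅ in G with X→· removed — back-door holds.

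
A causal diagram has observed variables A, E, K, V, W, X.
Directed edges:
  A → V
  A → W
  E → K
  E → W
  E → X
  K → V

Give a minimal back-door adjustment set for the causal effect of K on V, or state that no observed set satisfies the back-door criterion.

K→V: minimal back-door set ∅.

desc(K)\{K}={V}; candidates ⊆ {A,E,W,X}.
∅: K⊥V given ∅ in G with K→· removed — back-door holds.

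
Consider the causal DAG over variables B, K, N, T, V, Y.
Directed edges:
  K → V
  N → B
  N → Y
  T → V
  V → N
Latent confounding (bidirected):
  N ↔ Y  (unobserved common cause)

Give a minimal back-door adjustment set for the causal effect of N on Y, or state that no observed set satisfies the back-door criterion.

desc(N)\{N}={B,Y}; candidates ⊆ {K,T,V}.
N↔Y: latent back-door arc(s) into N.
size 0: {}; under {} N still reaches {K,T,V,Y} ∋ Y.
size 1: {K}, {T}, {V}; under {K} N still reaches {T,V,Y} ∋ Y.
size 2: {K,T}, {K,V}, {T,V}; under {K,T} N still reaches {V,Y} ∋ Y.
N↔Y cannot be blocked by any observed set — no back-door set.

N→Y: no observed back-door set.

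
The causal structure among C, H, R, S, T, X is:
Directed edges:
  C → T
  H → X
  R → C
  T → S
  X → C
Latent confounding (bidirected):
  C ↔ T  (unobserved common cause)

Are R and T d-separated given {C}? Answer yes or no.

No — R and T are d-connected given {C}.

Bayes-Ball from R | {C} reaches {H,S,T,X}.
T ∈ reach(R|{C}) ⇒ R ⊥̸ T | {C}.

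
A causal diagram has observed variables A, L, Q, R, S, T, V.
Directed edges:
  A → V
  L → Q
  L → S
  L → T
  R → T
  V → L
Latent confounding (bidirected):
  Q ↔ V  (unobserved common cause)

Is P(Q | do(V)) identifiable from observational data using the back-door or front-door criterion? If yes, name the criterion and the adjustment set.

P(Q|do(V)): frontdoor, adjust for {L}.

desc(V)\{V}={L,Q,S,T}; candidates ⊆ {A,R}.
V↔Q: latent back-door arc(s) into V.
size 0: {}; under {} V still reaches {A,Q} ∋ Q.
size 1: {A}, {R}; under {A} V still reaches {Q} ∋ Q.
size 2: {A,R}; under {A,R} V still reaches {Q} ∋ Q.
V↔Q cannot be blocked by any observed set — no back-door set.
{L}: (i) intercepts every directed V→Q path; (ii) no back-door V→{L}; (iii) {V} blocks every back-door {L}→Q. Front-door holds.
P(Q|do(V)) = Σ_{L} P(L|V) Σ_{V'} P(Q|L,V')P(V').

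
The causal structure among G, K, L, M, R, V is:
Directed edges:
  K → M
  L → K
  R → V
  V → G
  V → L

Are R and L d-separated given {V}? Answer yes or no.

Bayes-Ball from R | {V} reaches ∅.
L ∉ reach(R|{V}) ⇒ R ⊥ L | {V}.

Yes — R ⊥ L | {V}.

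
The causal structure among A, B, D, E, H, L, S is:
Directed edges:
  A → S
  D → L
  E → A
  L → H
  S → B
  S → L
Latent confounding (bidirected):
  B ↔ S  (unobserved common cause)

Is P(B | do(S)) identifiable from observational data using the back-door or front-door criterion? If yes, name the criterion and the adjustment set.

P(B|do(S)): not identifiable (no BD/FD set).

desc(S)\{S}={B,H,L}; candidates ⊆ {A,D,E}.
S↔B: latent back-door arc(s) into S.
size 0: {}; under {} S still reaches {A,B,E} ∋ B.
size 1: {A}, {D}, {E}; under {A} S still reaches {B} ∋ B.
size 2: {A,D}, {A,E}, {D,E}; under {A,D} S still reaches {B} ∋ B.
S↔B cannot be blocked by any observed set — no back-door set.
No mediator lies on a directed S→…→B path.
Neither criterion identifies P(B|do(S)) in this graph.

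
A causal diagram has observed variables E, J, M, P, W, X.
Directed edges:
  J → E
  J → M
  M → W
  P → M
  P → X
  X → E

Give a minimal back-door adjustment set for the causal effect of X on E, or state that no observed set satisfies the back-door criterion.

desc(X)\{X}={E}; candidates ⊆ {J,M,P,W}.
∅: X⊥E given ∅ in G with X→· removed — back-door holds.

X→E: minimal back-door set ∅.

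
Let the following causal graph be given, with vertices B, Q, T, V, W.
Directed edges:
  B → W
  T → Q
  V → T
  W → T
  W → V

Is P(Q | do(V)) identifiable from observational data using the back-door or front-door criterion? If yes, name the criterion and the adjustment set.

desc(V)\{V}={Q,T}; candidates ⊆ {B,W}.
size 0: {}; under {} V still reaches {B,Q,T,W} ∋ Q.
{W}: V⊥Q given {W} in G with V→· removed — back-door holds.
P(Q|do(V)) = Σ_{W} P(Q|V,W)·P(W).

P(Q|do(V)): backdoor, adjust for {W}.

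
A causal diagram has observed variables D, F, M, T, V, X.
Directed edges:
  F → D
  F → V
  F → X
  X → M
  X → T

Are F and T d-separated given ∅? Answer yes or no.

Bayes-Ball from F | ∅ reaches {D,M,T,V,X}.
T ∈ reach(F|∅) ⇒ F ⊥̸ T | ∅.

No — F and T are d-connected given ∅.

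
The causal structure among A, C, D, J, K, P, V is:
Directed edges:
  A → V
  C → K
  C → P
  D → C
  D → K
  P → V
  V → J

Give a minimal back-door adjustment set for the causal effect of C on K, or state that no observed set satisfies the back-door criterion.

C→K: minimal back-door set {D}.

desc(C)\{C}={J,K,P,V}; candidates ⊆ {A,D}.
size 0: {}; under {} C still reaches {D,K} ∋ K.
{D}: C⊥K given {D} in G with C→· removed — back-door holds.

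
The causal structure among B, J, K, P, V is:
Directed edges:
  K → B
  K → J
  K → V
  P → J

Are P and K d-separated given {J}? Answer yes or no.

Bayes-Ball from P | {J} reaches {B,K,V}.
K ∈ reach(P|{J}) ⇒ P ⊥̸ K | {J}.

No — P and K are d-connected given {J}.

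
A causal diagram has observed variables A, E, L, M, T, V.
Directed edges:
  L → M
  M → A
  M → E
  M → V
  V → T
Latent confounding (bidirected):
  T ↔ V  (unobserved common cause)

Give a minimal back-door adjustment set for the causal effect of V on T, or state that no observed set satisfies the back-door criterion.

desc(V)\{V}={T}; candidates ⊆ {A,E,L,M}.
V↔T: latent back-door arc(s) into V.
size 0: {}; under {} V still reaches {A,E,L,M,T} ∋ T.
size 1: {A}, {E}, {L} …(+1); under {A} V still reaches {E,L,M,T} ∋ T.
size 2: {A,E}, {A,L}, {A,M} …(+3); under {A,E} V still reaches {L,M,T} ∋ T.
V↔T cannot be blocked by any observed set — no back-door set.

V→T: no observed back-door set.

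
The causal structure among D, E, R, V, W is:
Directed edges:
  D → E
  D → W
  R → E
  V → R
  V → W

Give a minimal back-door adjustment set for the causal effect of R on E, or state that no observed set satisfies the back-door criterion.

desc(R)\{R}={E}; candidates ⊆ {D,V,W}.
∅: R⊥E given ∅ in G with R→· removed — back-door holds.

R→E: minimal back-door set ∅.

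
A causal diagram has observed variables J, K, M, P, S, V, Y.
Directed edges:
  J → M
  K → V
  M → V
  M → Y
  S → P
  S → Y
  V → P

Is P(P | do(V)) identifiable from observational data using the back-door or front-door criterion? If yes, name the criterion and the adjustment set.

P(P|do(V)): backdoor, adjust for ∅.

desc(V)\{V}={P}; candidates ⊆ {J,K,M,S,Y}.
∅: V⊥P given ∅ in G with V→· removed — back-door holds.
P(P|do(V)) = P(P|V) — no adjustment needed.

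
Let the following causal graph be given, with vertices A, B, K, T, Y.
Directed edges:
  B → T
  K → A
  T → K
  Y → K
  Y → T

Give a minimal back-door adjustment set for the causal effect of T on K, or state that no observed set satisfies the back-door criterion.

desc(T)\{T}={A,K}; candidates ⊆ {B,Y}.
size 0: {}; under {} T still reaches {A,B,K,Y} ∋ K.
{Y}: T⊥K given {Y} in G with T→· removed — back-door holds.

T→K: minimal back-door set {Y}.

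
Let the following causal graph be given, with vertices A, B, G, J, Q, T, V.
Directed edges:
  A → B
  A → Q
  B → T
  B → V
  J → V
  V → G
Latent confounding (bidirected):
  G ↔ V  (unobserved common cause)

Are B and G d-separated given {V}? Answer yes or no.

Bayes-Ball from B | {V} reaches {A,G,J,Q,T}.
G ∈ reach(B|{V}) ⇒ B ⊥̸ G | {V}.

No — B and G are d-connected given {V}.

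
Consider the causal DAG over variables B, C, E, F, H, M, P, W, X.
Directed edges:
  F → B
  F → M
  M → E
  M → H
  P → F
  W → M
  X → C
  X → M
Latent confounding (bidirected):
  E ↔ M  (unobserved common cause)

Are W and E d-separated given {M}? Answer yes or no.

Bayes-Ball from W | {M} reaches {B,C,E,F,P,X}.
E ∈ reach(W|{M}) ⇒ W ⊥̸ E | {M}.

No — W and E are d-connected given {M}.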